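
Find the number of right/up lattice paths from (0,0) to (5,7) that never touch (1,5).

Total paths to (5,7): C(12,7) = 792.
Paths through (1,5): C(6,5) x C(6,2) = 90.
Avoiding (1,5): 792 - 90.

Final answer: 702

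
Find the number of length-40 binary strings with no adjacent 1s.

Classify by the final bit: ...0 gives a(n-1) strings, ...01 gives a(n-2) strings. Thus a(n) = a(n-1) + a(n-2) with a(1)=2, a(2)=3.
Building up term by term: a(1)=2, a(2)=3, a(3)=5, a(4)=8, a(5)=13, a(6)=21, a(7)=34, a(8)=55, a(9)=89, a(10)=144, a(11)=233, a(12)=377, a(13)=610, a(14)=987, a(15)=1597, a(16)=2584, a(17)=4181, a(18)=6765, a(19)=10946, a(20)=17711, a(21)=28657, a(22)=46368, a(23)=75025, a(24)=121393, a(25)=196418, a(26)=317811, a(27)=514229, a(28)=832040, a(29)=1346269, a(30)=2178309, a(31)=3524578, a(32)=5702887, a(33)=9227465, a(34)=14930352, a(35)=24157817, a(36)=39088169, a(37)=63245986, a(38)=102334155, a(39)=165580141, a(40)=267914296.

Final answer: 267914296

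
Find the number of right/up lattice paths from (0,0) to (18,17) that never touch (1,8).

Total paths to (18,17): C(35,17) = 4537567650.
Paths through (1,8): C(9,8) x C(26,9) = 28120950.
Avoiding (1,8): 4537567650 - 28120950.

Final answer: 4509446700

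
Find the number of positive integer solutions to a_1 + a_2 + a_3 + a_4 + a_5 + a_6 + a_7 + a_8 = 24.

Substitute a'_i = a_i - 1 (so a'_i >= 0). Then sum a'_i = 24 - 8 = 16.
Stars and bars: C(16+8-1, 8-1) = C(23,7).

Final answer: C(23,7) = 245157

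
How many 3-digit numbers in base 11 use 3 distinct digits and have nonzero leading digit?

The leading digit has 10 choices (anything but zero); the next has 10 (anything but the first), then 9, and so on, one fewer each time.
Total: 10 x 10 x 9.

Final answer: 900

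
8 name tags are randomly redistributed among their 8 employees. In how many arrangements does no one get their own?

Derangements satisfy D(n) = (n-1)(D(n-1) + D(n-2)), starting from D(0)=1, D(1)=0.
D(2) = 1 x (0 + 1) = 1
D(3) = 2 x (1 + 0) = 2
D(4) = 3 x (2 + 1) = 9
D(5) = 4 x (9 + 2) = 44
D(6) = 5 x (44 + 9) = 265
D(7) = 6 x (265 + 44) = 1854
D(8) = 7 x (D(7) + D(6)) = 7 x (1854 + 265)

Final answer: D(8) = 14833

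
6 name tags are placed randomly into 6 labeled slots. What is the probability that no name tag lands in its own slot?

Derangements satisfy D(n) = (n-1)(D(n-1) + D(n-2)), starting from D(0)=1, D(1)=0.
Building up: D(2)=1, D(3)=2, D(4)=9, D(5)=44, D(6)=265.
Total arrangements: 6! = 720.
Probability = D(6)/6! = 53/144.

Final answer: D(6)/6! = 265/720 = 0.368056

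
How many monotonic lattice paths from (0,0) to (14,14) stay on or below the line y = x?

Total monotonic paths to (14,14): C(28,14) = 40116600.
Reflecting each bad path at its first crossing gives a bijection with paths to (13,15): C(28,15) = 37442160.
Valid Dyck paths: 40116600 - 37442160.
(This is the Catalan number C_{14}.)

Final answer: C_{14} = 2674440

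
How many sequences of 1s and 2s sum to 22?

Condition on the final move: it is a 1-step (f(n-1) ways to get there) or a 2-step (f(n-2) ways), so f(n) = f(n-1) + f(n-2), with f(1)=1, f(2)=2.
Iterating the recurrence: f(1)=1, f(2)=2, f(3)=3, f(4)=5, f(5)=8, f(6)=13, f(7)=21, f(8)=34, f(9)=55, f(10)=89, f(11)=144, f(12)=233, f(13)=377, f(14)=610, f(15)=987, f(16)=1597, f(17)=2584, f(18)=4181, f(19)=6765, f(20)=10946, f(21)=17711, f(22)=28657.

Final answer: 28657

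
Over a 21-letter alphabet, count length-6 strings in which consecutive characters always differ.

First character: 21 choices. Each subsequent: 20 choices (must differ from the previous one).
Total: 21 x 20^5.

Final answer: 21 x 20^{5} = 67200000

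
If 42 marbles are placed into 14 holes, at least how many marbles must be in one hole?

By the pigeonhole principle: ceiling(42/14).

Final answer: 3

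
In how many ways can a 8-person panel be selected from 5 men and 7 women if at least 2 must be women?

Sum over valid woman counts:
C(7,3)C(5,5) = 35
C(7,4)C(5,4) = 175
C(7,5)C(5,3) = 210
C(7,6)C(5,2) = 70
C(7,7)C(5,1) = 5
Total: 35 + 175 + 210 + 70 + 5.

Final answer: 495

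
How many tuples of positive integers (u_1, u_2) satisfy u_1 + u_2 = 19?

Substitute u'_i = u_i - 1 (so u'_i >= 0). Then sum u'_i = 19 - 2 = 17.
Stars and bars: C(17+2-1, 2-1) = C(18,1).

Final answer: C(18,1) = 18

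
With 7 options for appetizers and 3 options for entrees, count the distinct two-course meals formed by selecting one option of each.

By the multiplication principle: 7 x 3.

Final answer: 21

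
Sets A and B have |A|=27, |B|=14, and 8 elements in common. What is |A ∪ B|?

|A union B| = |A| + |B| - |A intersect B| = 27 + 14 - 8.

Final answer: 33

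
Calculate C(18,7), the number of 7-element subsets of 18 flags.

C(18,7) = 18!/(7! x (18-7)!).

Final answer: C(18,7) = 31824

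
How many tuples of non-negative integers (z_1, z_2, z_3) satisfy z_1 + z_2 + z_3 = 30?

Stars and bars with 30 stars and 2 bars:
C(30+3-1, 3-1) = C(32,2).

Final answer: C(32,2) = 496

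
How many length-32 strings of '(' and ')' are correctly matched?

The structures are counted by the Catalan number C_n. Here n = 16 (pairs).
C_n = C(2n,n) - C(2n,n+1), so C_{16} = C(32,16) - C(32,17) = 601080390 - 565722720.

Final answer: C_{16} = 35357670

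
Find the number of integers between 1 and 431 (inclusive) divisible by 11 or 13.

Multiples of 11: 39. Multiples of 13: 33. Of both (lcm=143): 3.
By inclusion-exclusion: 39 + 33 - 3.

Final answer: 69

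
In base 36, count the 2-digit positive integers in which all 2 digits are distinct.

The leading digit has 35 choices (anything but zero); the next has 35 (anything but the first), then 34, and so on, one fewer each time.
Total: 35 x 35.

Final answer: 1225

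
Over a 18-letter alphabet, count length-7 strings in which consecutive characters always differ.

First character: 18 choices. Each subsequent: 17 choices (must differ from the previous one).
Total: 18 x 17^6.

Final answer: 18 x 17^{6} = 434476242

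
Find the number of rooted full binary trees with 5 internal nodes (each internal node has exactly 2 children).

This is a standard Catalan-number count: the answer is C_n. Here n = 5.
C_n = C(2n,n) - C(2n,n+1), so C_{5} = C(10,5) - C(10,6) = 252 - 210.

Final answer: C_{5} = 42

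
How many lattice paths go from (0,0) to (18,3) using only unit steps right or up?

Each path has 18 right steps and 3 up steps in some order (21 steps total).
Choose which 3 of the 21 steps are up: C(21,3).

Final answer: C(21,3) = 1330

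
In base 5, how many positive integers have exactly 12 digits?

In base 5, the leading digit has 4 choices (1..4); each of the remaining 11 digits has 5 choices.
Total: 4 x 5^11.

Final answer: 195312500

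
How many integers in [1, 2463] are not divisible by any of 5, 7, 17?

|div by 5|=492, |div by 7|=351, |div by 17|=144.
|div by 5&7|=70, |div by 5&17|=28, |div by 7&17|=20, |div by all|=4.
By inclusion-exclusion, divisible by at least one: 492+351+144-70-28-20+4 = 873.
Not divisible by any: 2463 - 873.

Final answer: 1590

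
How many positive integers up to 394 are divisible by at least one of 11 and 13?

Multiples of 11: 35. Multiples of 13: 30. Of both (lcm=143): 2.
By inclusion-exclusion: 35 + 30 - 2.

Final answer: 63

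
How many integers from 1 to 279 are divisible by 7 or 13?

Multiples of 7: 39. Multiples of 13: 21. Of both (lcm=91): 3.
By inclusion-exclusion: 39 + 21 - 3.

Final answer: 57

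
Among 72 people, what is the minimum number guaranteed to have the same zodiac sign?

There are 12 possible values for zodiac sign. With 72 people and 12 categories, by pigeonhole: ceiling(72/12).

Final answer: 6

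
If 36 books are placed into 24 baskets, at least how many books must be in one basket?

By the pigeonhole principle: ceiling(36/24).

Final answer: 2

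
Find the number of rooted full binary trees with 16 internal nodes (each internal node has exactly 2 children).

This is counted by the nth Catalan number C_n. Here n = 16.
Using C_0 = 1 and C_(k+1) = C_k x 2(2k+1)/(k+2), build up term by term: C_1=1, C_2=2, C_3=5, C_4=14, C_5=42, C_6=132, C_7=429, C_8=1430, C_9=4862, C_10=16796, C_11=58786, C_12=208012, C_13=742900, C_14=2674440, C_15=9694845, C_16=35357670.

Final answer: C_{16} = 35357670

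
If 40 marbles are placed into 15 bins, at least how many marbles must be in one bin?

By the pigeonhole principle: ceiling(40/15).

Final answer: 3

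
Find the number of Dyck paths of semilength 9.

Total monotonic paths to (9,9): C(18,9) = 48620.
Paths that cross above y=x (reflection bijection): C(18,10) = 43758.
Valid Dyck paths: 48620 - 43758.
(Equivalently, C_{9} = C(18,9)/10 = 48620/10.)

Final answer: C_{9} = 4862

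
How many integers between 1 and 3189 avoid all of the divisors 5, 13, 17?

|div by 5|=637, |div by 13|=245, |div by 17|=187.
|div by 5&13|=49, |div by 5&17|=37, |div by 13&17|=14, |div by all|=2.
By inclusion-exclusion, divisible by at least one: 637+245+187-49-37-14+2 = 971.
Not divisible by any: 3189 - 971.

Final answer: 2218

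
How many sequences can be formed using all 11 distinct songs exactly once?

The number of ways to arrange 11 distinct objects is 11!.

Final answer: 11! = 39916800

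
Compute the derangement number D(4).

Derangements satisfy D(n) = (n-1)(D(n-1) + D(n-2)), starting from D(0)=1, D(1)=0.
Building up: D(2)=1, D(3)=2.
D(4) = 3 x (D(3) + D(2)) = 3 x (2 + 1).

Final answer: D(4) = 9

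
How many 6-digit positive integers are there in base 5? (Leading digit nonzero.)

In base 5, the leading digit has 4 choices (1..4); each of the remaining 5 digits has 5 choices.
Total: 4 x 5^5.

Final answer: 12500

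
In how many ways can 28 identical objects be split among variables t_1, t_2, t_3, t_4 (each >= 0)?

Stars and bars with 28 stars and 3 bars:
C(28+4-1, 4-1) = C(31,3).

Final answer: C(31,3) = 4495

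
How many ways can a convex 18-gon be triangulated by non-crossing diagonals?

The structures are counted by the Catalan number C_n. Here n = 18 - 2 = 16.
Using C_0 = 1 and C_(k+1) = C_k x 2(2k+1)/(k+2), build up term by term: C_1=1, C_2=2, C_3=5, C_4=14, C_5=42, C_6=132, C_7=429, C_8=1430, C_9=4862, C_10=16796, C_11=58786, C_12=208012, C_13=742900, C_14=2674440, C_15=9694845, C_16=35357670.

Final answer: C_{16} = 35357670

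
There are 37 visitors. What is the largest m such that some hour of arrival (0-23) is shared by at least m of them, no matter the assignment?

There are 24 possible values for hour of arrival (0-23). With 37 visitors and 24 categories, by pigeonhole: ceiling(37/24).

Final answer: 2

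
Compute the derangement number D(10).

Use the recurrence D(n) = (n-1)(D(n-1) + D(n-2)) with D(0)=1, D(1)=0.
Building up: D(2)=1, D(3)=2, D(4)=9, D(5)=44, D(6)=265, D(7)=1854, D(8)=14833, D(9)=133496.
D(10) = 9 x (D(9) + D(8)) = 9 x (133496 + 14833).

Final answer: D(10) = 1334961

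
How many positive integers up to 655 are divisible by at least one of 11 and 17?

Multiples of 11: 59. Multiples of 17: 38. Of both (lcm=187): 3.
By inclusion-exclusion: 59 + 38 - 3.

Final answer: 94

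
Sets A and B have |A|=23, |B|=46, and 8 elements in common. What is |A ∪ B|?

|A union B| = |A| + |B| - |A intersect B| = 23 + 46 - 8.

Final answer: 61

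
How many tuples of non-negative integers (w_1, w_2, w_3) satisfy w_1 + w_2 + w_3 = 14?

Stars and bars with 14 stars and 2 bars:
C(14+3-1, 3-1) = C(16,2).

Final answer: C(16,2) = 120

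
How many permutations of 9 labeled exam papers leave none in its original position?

D(n) = (n-1)(D(n-1) + D(n-2)), D(0)=1, D(1)=0.
D(2) = 1 x (0 + 1) = 1
D(3) = 2 x (1 + 0) = 2
D(4) = 3 x (2 + 1) = 9
D(5) = 4 x (9 + 2) = 44
D(6) = 5 x (44 + 9) = 265
D(7) = 6 x (265 + 44) = 1854
D(8) = 7 x (1854 + 265) = 14833
D(9) = 8 x (D(8) + D(7)) = 8 x (14833 + 1854)

Final answer: D(9) = 133496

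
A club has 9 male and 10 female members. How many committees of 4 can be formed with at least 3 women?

Sum over valid woman counts:
C(10,3)C(9,1) = 1080
C(10,4)C(9,0) = 210
Total: 1080 + 210.

Final answer: 1290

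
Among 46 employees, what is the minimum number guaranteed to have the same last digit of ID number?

There are 10 possible values for last digit of ID number. With 46 employees and 10 categories, by pigeonhole: ceiling(46/10).

Final answer: 5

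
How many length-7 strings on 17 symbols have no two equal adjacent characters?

Let g(n) count such strings. g(1) = 17, and each valid string of length n-1 extends in 16 ways (any symbol but the last), so g(n) = 16 g(n-1).
Total: g(7) = 17 x 16^6.

Final answer: 17 x 16^{6} = 285212672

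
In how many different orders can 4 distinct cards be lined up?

The number of ways to arrange 4 distinct objects is 4!.

Final answer: 4! = 24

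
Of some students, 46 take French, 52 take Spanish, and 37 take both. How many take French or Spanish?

|A union B| = |A| + |B| - |A intersect B| = 46 + 52 - 37.

Final answer: 61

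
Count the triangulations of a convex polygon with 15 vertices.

This is counted by the nth Catalan number C_n. Here n = 15 - 2 = 13.
Using C_0 = 1 and C_(k+1) = C_k x 2(2k+1)/(k+2), build up term by term: C_1=1, C_2=2, C_3=5, C_4=14, C_5=42, C_6=132, C_7=429, C_8=1430, C_9=4862, C_10=16796, C_11=58786, C_12=208012, C_13=742900.

Final answer: C_{13} = 742900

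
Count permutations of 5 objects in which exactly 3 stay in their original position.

Choose which 3 elements are fixed: C(5,3) = 10.
Derange the remaining 2 using D(j) = (j-1)(D(j-1) + D(j-2)), D(0)=1, D(1)=0: D(2)=1.
Total: 10 x 1.

Final answer: C(5,3) D(2) = 10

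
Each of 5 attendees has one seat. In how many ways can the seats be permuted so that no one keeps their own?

D(n) = (n-1)(D(n-1) + D(n-2)), D(0)=1, D(1)=0.
D(2) = 1 x (0 + 1) = 1
D(3) = 2 x (1 + 0) = 2
D(4) = 3 x (2 + 1) = 9
D(5) = 4 x (D(4) + D(3)) = 4 x (9 + 2)

Final answer: D(5) = 44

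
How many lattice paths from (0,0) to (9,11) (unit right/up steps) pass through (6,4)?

Paths (0,0)->(6,4): C(10,4) = 210.
Paths (6,4)->(9,11): C(10,7) = 120.
By multiplication principle: 210 x 120.

Final answer: 25200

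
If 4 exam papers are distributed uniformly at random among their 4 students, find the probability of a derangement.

D(n) = (n-1)(D(n-1) + D(n-2)), D(0)=1, D(1)=0.
Building up: D(2)=1, D(3)=2, D(4)=9.
Total arrangements: 4! = 24.
Probability = D(4)/4! = 3/8.

Final answer: D(4)/4! = 9/24 = 0.375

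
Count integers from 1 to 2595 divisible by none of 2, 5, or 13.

|div by 2|=1297, |div by 5|=519, |div by 13|=199.
|div by 2&5|=259, |div by 2&13|=99, |div by 5&13|=39, |div by all|=19.
By inclusion-exclusion, divisible by at least one: 1297+519+199-259-99-39+19 = 1637.
Not divisible by any: 2595 - 1637.

Final answer: 958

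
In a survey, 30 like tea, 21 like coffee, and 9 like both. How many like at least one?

|A union B| = |A| + |B| - |A intersect B| = 30 + 21 - 9.

Final answer: 42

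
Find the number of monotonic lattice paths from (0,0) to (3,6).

Each path has 3 right steps and 6 up steps in some order (9 steps total).
Choose which 6 of the 9 steps are up: C(9,6).

Final answer: C(9,6) = 84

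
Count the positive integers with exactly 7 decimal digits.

First digit: 9 choices (1-9). Each of the remaining 6 digits: 10 choices.
Total: 9 x 10^6.

Final answer: 9000000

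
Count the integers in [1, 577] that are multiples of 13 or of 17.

Multiples of 13: 44. Multiples of 17: 33. Of both (lcm=221): 2.
By inclusion-exclusion: 44 + 33 - 2.

Final answer: 75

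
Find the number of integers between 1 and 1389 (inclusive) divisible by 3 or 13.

Multiples of 3: 463. Multiples of 13: 106. Of both (lcm=39): 35.
By inclusion-exclusion: 463 + 106 - 35.

Final answer: 534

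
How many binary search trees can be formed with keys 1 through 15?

The structures are counted by the Catalan number C_n. Here n = 15.
Using C_0 = 1 and C_(k+1) = C_k x 2(2k+1)/(k+2), build up term by term: C_1=1, C_2=2, C_3=5, C_4=14, C_5=42, C_6=132, C_7=429, C_8=1430, C_9=4862, C_10=16796, C_11=58786, C_12=208012, C_13=742900, C_14=2674440, C_15=9694845.

Final answer: C_{15} = 9694845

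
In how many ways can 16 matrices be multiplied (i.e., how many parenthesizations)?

The structures are counted by the Catalan number C_n. Here n = 16 - 1 = 15.
C_n = (2n)!/(n!(n+1)!), so C_{15} = 30!/(15! x 16!) = C(30,15)/16 = 155117520/16.

Final answer: C_{15} = 9694845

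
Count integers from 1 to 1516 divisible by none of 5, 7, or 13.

|div by 5|=303, |div by 7|=216, |div by 13|=116.
|div by 5&7|=43, |div by 5&13|=23, |div by 7&13|=16, |div by all|=3.
By inclusion-exclusion, divisible by at least one: 303+216+116-43-23-16+3 = 556.
Not divisible by any: 1516 - 556.

Final answer: 960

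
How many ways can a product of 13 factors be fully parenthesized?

The structures are counted by the Catalan number C_n. Here n = 13 - 1 = 12.
C_n = C(2n,n) - C(2n,n+1), so C_{12} = C(24,12) - C(24,13) = 2704156 - 2496144.

Final answer: C_{12} = 208012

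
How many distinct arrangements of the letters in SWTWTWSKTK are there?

Letters (K:2, S:2, T:3, W:3). Total letters: 10.
Permutations = 10!/(3! x 3! x 2! x 2!).

Final answer: 25200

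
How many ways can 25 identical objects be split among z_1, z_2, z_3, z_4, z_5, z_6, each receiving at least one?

Substitute z'_i = z_i - 1 (so z'_i >= 0). Then sum z'_i = 25 - 6 = 19.
Stars and bars: C(19+6-1, 6-1) = C(24,5).

Final answer: C(24,5) = 42504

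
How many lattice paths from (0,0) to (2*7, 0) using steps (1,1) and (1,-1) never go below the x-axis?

Total monotonic paths to (7,7): C(14,7) = 3432.
A path is bad iff it touches y = x + 1; reflecting its initial segment maps bad paths bijectively onto all paths to (6,8), of which there are C(14,8) = 3003.
Valid Dyck paths: 3432 - 3003.
(This is the Catalan number C_{7}.)

Final answer: C_{7} = 429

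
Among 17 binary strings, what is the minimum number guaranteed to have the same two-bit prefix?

There are 4 possible values for two-bit prefix. With 17 binary strings and 4 categories, by pigeonhole: ceiling(17/4).

Final answer: 5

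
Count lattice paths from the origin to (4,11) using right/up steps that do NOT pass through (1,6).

Total paths to (4,11): C(15,11) = 1365.
Paths through (1,6): C(7,6) x C(8,5) = 392.
Avoiding (1,6): 1365 - 392.

Final answer: 973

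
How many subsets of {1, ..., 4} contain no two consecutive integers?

Let a(n) count such subsets of {1, ..., n}. Either n is excluded (a(n-1) ways) or n is included, forcing n-1 out (a(n-2) ways), so a(n) = a(n-1) + a(n-2) with a(1)=2, a(2)=3.
Computing successive values: a(1)=2, a(2)=3, a(3)=5, a(4)=8.

Final answer: 8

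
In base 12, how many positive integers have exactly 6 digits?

In base 12, the leading digit has 11 choices (1..11); each of the remaining 5 digits has 12 choices.
Total: 11 x 12^5.

Final answer: 2737152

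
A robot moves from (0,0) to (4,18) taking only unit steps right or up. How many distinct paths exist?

Each path has 4 right steps and 18 up steps in some order (22 steps total).
Choose which 18 of the 22 steps are up: C(22,18).

Final answer: C(22,18) = 7315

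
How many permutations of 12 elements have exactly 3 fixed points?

Choose which 3 elements are fixed: C(12,3) = 220.
Derange the remaining 9 using D(j) = (j-1)(D(j-1) + D(j-2)), D(0)=1, D(1)=0: D(2)=1, D(3)=2, D(4)=9, D(5)=44, D(6)=265, D(7)=1854, D(8)=14833, D(9)=133496.
Total: 220 x 133496.

Final answer: C(12,3) D(9) = 29369120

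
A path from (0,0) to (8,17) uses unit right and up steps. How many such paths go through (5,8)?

Paths (0,0)->(5,8): C(13,8) = 1287.
Paths (5,8)->(8,17): C(12,9) = 220.
By multiplication principle: 1287 x 220.

Final answer: 283140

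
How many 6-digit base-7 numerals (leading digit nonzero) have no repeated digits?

The leading digit has 6 choices (anything but zero); the next has 6 (anything but the first), then 5, and so on, one fewer each time.
Total: 6 x 6 x 5 x 4 x 3 x 2.

Final answer: 4320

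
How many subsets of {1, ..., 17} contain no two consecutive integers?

Let a(n) count such subsets of {1, ..., n}. Either n is excluded (a(n-1) ways) or n is included, forcing n-1 out (a(n-2) ways), so a(n) = a(n-1) + a(n-2) with a(1)=2, a(2)=3.
Building up term by term: a(1)=2, a(2)=3, a(3)=5, a(4)=8, a(5)=13, a(6)=21, a(7)=34, a(8)=55, a(9)=89, a(10)=144, a(11)=233, a(12)=377, a(13)=610, a(14)=987, a(15)=1597, a(16)=2584, a(17)=4181.

Final answer: 4181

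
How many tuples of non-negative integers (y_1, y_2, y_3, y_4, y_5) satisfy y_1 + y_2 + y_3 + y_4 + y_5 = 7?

Stars and bars with 7 stars and 4 bars:
C(7+5-1, 5-1) = C(11,4).

Final answer: C(11,4) = 330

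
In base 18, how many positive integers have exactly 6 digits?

These are the integers in [18^5, 18^6), so the count is 18^6 - 18^5 = 17 x 18^5.

Final answer: 32122656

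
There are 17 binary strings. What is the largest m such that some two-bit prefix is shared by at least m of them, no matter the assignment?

There are 4 possible values for two-bit prefix. With 17 binary strings and 4 categories, by pigeonhole: ceiling(17/4).

Final answer: 5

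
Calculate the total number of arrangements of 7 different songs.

The number of ways to arrange 7 distinct objects is 7!.

Final answer: 7! = 5040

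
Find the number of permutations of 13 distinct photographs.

The number of ways to arrange 13 distinct objects is 13!.

Final answer: 13! = 6227020800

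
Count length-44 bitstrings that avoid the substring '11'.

Classify by the final bit: ...0 gives a(n-1) strings, ...01 gives a(n-2) strings. Thus a(n) = a(n-1) + a(n-2) with a(1)=2, a(2)=3.
Building up term by term: a(1)=2, a(2)=3, a(3)=5, a(4)=8, a(5)=13, a(6)=21, a(7)=34, a(8)=55, a(9)=89, a(10)=144, a(11)=233, a(12)=377, a(13)=610, a(14)=987, a(15)=1597, a(16)=2584, a(17)=4181, a(18)=6765, a(19)=10946, a(20)=17711, a(21)=28657, a(22)=46368, a(23)=75025, a(24)=121393, a(25)=196418, a(26)=317811, a(27)=514229, a(28)=832040, a(29)=1346269, a(30)=2178309, a(31)=3524578, a(32)=5702887, a(33)=9227465, a(34)=14930352, a(35)=24157817, a(36)=39088169, a(37)=63245986, a(38)=102334155, a(39)=165580141, a(40)=267914296, a(41)=433494437, a(42)=701408733, a(43)=1134903170, a(44)=1836311903.

Final answer: 1836311903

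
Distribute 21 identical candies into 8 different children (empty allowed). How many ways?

Stars and bars: C(n+k-1, k-1) = C(28,7).

Final answer: C(28,7) = 1184040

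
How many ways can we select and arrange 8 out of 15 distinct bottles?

P(15,8) = 15!/(15-8)! = 15!/7!.

Final answer: P(15,8) = 259459200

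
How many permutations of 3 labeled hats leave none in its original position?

D(n) = (n-1)(D(n-1) + D(n-2)), D(0)=1, D(1)=0.
D(2) = 1 x (0 + 1) = 1
D(3) = 2 x (D(2) + D(1)) = 2 x (1 + 0)

Final answer: D(3) = 2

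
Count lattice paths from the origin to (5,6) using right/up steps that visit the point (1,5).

Paths (0,0)->(1,5): C(6,5) = 6.
Paths (1,5)->(5,6): C(5,1) = 5.
By multiplication principle: 6 x 5.

Final answer: 30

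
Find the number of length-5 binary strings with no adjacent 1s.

A valid string ends in 0 (append to any length-(n-1) valid string) or in 01 (append to any length-(n-2) valid string), so a(n) = a(n-1) + a(n-2) with a(1)=2, a(2)=3.
Iterating the recurrence: a(1)=2, a(2)=3, a(3)=5, a(4)=8, a(5)=13.

Final answer: 13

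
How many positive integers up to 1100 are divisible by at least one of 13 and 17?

Multiples of 13: 84. Multiples of 17: 64. Of both (lcm=221): 4.
By inclusion-exclusion: 84 + 64 - 4.

Final answer: 144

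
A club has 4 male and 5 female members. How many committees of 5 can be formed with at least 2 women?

Sum over valid woman counts:
C(5,2)C(4,3) = 40
C(5,3)C(4,2) = 60
C(5,4)C(4,1) = 20
C(5,5)C(4,0) = 1
Total: 40 + 60 + 20 + 1.

Final answer: 121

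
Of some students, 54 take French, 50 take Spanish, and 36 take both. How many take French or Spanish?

|A union B| = |A| + |B| - |A intersect B| = 54 + 50 - 36.

Final answer: 68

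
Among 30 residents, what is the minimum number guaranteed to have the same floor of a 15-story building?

There are 15 possible values for floor of a 15-story building. With 30 residents and 15 categories, by pigeonhole: ceiling(30/15).

Final answer: 2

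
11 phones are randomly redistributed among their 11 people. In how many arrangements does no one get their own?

Derangements satisfy D(n) = (n-1)(D(n-1) + D(n-2)), starting from D(0)=1, D(1)=0.
D(2) = 1 x (0 + 1) = 1
D(3) = 2 x (1 + 0) = 2
D(4) = 3 x (2 + 1) = 9
D(5) = 4 x (9 + 2) = 44
D(6) = 5 x (44 + 9) = 265
D(7) = 6 x (265 + 44) = 1854
D(8) = 7 x (1854 + 265) = 14833
D(9) = 8 x (14833 + 1854) = 133496
D(10) = 9 x (133496 + 14833) = 1334961
D(11) = 10 x (D(10) + D(9)) = 10 x (1334961 + 133496)

Final answer: D(11) = 14684570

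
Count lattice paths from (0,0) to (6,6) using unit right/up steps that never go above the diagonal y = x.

Total monotonic paths to (6,6): C(12,6) = 924.
Reflecting each bad path at its first crossing gives a bijection with paths to (5,7): C(12,7) = 792.
Valid Dyck paths: 924 - 792.
(Check: C(12,6) - C(12,7) = C(12,6)/7, the Catalan number C_{6}.)

Final answer: C_{6} = 132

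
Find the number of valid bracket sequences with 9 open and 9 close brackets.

This is counted by the nth Catalan number C_n. Here n = 9 (pairs).
Using C_0 = 1 and C_(k+1) = C_k x 2(2k+1)/(k+2), build up term by term: C_1=1, C_2=2, C_3=5, C_4=14, C_5=42, C_6=132, C_7=429, C_8=1430, C_9=4862.

Final answer: C_{9} = 4862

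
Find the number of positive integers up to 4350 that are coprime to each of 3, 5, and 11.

|div by 3|=1450, |div by 5|=870, |div by 11|=395.
|div by 3&5|=290, |div by 3&11|=131, |div by 5&11|=79, |div by all|=26.
By inclusion-exclusion, divisible by at least one: 1450+870+395-290-131-79+26 = 2241.
Not divisible by any: 4350 - 2241.

Final answer: 2109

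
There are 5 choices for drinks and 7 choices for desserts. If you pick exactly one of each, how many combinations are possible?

By the multiplication principle: 5 x 7.

Final answer: 35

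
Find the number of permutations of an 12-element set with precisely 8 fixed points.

Choose which 8 elements are fixed: C(12,8) = 495.
Derange the remaining 4 using D(j) = (j-1)(D(j-1) + D(j-2)), D(0)=1, D(1)=0: D(2)=1, D(3)=2, D(4)=9.
Total: 495 x 9.

Final answer: C(12,8) D(4) = 4455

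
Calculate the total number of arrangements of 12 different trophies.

The number of ways to arrange 12 distinct objects is 12!.

Final answer: 12! = 479001600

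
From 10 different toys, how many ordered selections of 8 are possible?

P(10,8) = 10!/(10-8)! = 10!/2!.

Final answer: P(10,8) = 1814400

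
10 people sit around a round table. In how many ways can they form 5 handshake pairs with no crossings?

The structures are counted by the Catalan number C_n. Here n = 10/2 = 5.
C_n = C(2n,n) - C(2n,n+1), so C_{5} = C(10,5) - C(10,6) = 252 - 210.

Final answer: C_{5} = 42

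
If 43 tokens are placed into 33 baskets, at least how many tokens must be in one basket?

By the pigeonhole principle: ceiling(43/33).

Final answer: 2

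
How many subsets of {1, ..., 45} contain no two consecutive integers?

Condition on whether n belongs to the subset: if not, any valid subset of {1, ..., n-1} works (a(n-1)); if so, n-1 is excluded and the rest is a valid subset of {1, ..., n-2} (a(n-2)). Hence a(n) = a(n-1) + a(n-2), a(1)=2, a(2)=3.
Computing successive values: a(1)=2, a(2)=3, a(3)=5, a(4)=8, a(5)=13, a(6)=21, a(7)=34, a(8)=55, a(9)=89, a(10)=144, a(11)=233, a(12)=377, a(13)=610, a(14)=987, a(15)=1597, a(16)=2584, a(17)=4181, a(18)=6765, a(19)=10946, a(20)=17711, a(21)=28657, a(22)=46368, a(23)=75025, a(24)=121393, a(25)=196418, a(26)=317811, a(27)=514229, a(28)=832040, a(29)=1346269, a(30)=2178309, a(31)=3524578, a(32)=5702887, a(33)=9227465, a(34)=14930352, a(35)=24157817, a(36)=39088169, a(37)=63245986, a(38)=102334155, a(39)=165580141, a(40)=267914296, a(41)=433494437, a(42)=701408733, a(43)=1134903170, a(44)=1836311903, a(45)=2971215073.

Final answer: 2971215073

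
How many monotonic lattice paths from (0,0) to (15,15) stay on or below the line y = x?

Total monotonic paths to (15,15): C(30,15) = 155117520.
A path is bad iff it touches y = x + 1; reflecting its initial segment maps bad paths bijectively onto all paths to (14,16), of which there are C(30,16) = 145422675.
Valid Dyck paths: 155117520 - 145422675.
(Equivalently, C_{15} = C(30,15)/16 = 155117520/16.)

Final answer: C_{15} = 9694845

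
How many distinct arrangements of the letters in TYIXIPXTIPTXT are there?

Letters (I:3, P:2, T:4, X:3, Y:1). Total letters: 13.
Permutations = 13!/(4! x 3! x 3! x 2!).

Final answer: 3603600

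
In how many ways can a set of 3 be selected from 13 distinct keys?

C(13,3) = 13!/(3! x (13-3)!).

Final answer: C(13,3) = 286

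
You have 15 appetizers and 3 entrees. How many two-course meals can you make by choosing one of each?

By the multiplication principle: 15 x 3.

Final answer: 45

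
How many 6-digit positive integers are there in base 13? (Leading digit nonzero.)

Leading digit: 12 options (nonzero). Other 5 digit(s): 13 options each.
Total: 12 x 13^5.

Final answer: 4455516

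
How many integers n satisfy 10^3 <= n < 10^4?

These are the integers in [10^3, 10^4), so the count is 10^4 - 10^3 = 9 x 10^3.

Final answer: 9000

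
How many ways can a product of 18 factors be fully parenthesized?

This is counted by the nth Catalan number C_n. Here n = 18 - 1 = 17.
C_n = C(2n,n) - C(2n,n+1), so C_{17} = C(34,17) - C(34,18) = 2333606220 - 2203961430.

Final answer: C_{17} = 129644790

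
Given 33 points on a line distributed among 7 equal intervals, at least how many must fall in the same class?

By pigeonhole with 33 objects and 7 categories: ceiling(33/7).

Final answer: 5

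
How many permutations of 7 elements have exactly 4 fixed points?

Choose which 4 elements are fixed: C(7,4) = 35.
Derange the remaining 3 using D(j) = (j-1)(D(j-1) + D(j-2)), D(0)=1, D(1)=0: D(2)=1, D(3)=2.
Total: 35 x 2.

Final answer: C(7,4) D(3) = 70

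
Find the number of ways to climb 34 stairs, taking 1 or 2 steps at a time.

Let f(n) be the number of climbs. Removing the last move (1 or 2 steps) gives f(n) = f(n-1) + f(n-2); base cases f(1)=1, f(2)=2.
Computing successive values: f(1)=1, f(2)=2, f(3)=3, f(4)=5, f(5)=8, f(6)=13, f(7)=21, f(8)=34, f(9)=55, f(10)=89, f(11)=144, f(12)=233, f(13)=377, f(14)=610, f(15)=987, f(16)=1597, f(17)=2584, f(18)=4181, f(19)=6765, f(20)=10946, f(21)=17711, f(22)=28657, f(23)=46368, f(24)=75025, f(25)=121393, f(26)=196418, f(27)=317811, f(28)=514229, f(29)=832040, f(30)=1346269, f(31)=2178309, f(32)=3524578, f(33)=5702887, f(34)=9227465.

Final answer: 9227465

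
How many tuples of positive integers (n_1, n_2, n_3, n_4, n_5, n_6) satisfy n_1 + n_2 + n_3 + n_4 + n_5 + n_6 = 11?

Substitute n'_i = n_i - 1 (so n'_i >= 0). Then sum n'_i = 11 - 6 = 5.
Stars and bars: C(5+6-1, 6-1) = C(10,5).

Final answer: C(10,5) = 252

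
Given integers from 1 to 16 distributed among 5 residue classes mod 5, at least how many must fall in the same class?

By pigeonhole with 16 objects and 5 categories: ceiling(16/5).

Final answer: 4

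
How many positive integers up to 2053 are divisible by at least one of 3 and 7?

Multiples of 3: 684. Multiples of 7: 293. Of both (lcm=21): 97.
By inclusion-exclusion: 684 + 293 - 97.

Final answer: 880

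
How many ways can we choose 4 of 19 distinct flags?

C(19,4) = 19!/(4! x (19-4)!).

Final answer: C(19,4) = 3876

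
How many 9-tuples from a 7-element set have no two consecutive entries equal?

Let g(n) count such strings. g(1) = 7, and each valid string of length n-1 extends in 6 ways (any symbol but the last), so g(n) = 6 g(n-1).
Total: g(9) = 7 x 6^8.

Final answer: 7 x 6^{8} = 11757312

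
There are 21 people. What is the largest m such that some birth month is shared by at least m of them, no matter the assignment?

There are 12 possible values for birth month. With 21 people and 12 categories, by pigeonhole: ceiling(21/12).

Final answer: 2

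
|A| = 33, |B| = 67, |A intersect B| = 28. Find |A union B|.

|A union B| = |A| + |B| - |A intersect B| = 33 + 67 - 28.

Final answer: 72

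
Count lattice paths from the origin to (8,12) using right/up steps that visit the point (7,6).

Paths (0,0)->(7,6): C(13,6) = 1716.
Paths (7,6)->(8,12): C(7,6) = 7.
By multiplication principle: 1716 x 7.

Final answer: 12012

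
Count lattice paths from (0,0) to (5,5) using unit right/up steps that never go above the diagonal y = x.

Total monotonic paths to (5,5): C(10,5) = 252.
A path is bad iff it touches y = x + 1; reflecting its initial segment maps bad paths bijectively onto all paths to (4,6), of which there are C(10,6) = 210.
Valid Dyck paths: 252 - 210.
(Check: C(10,5) - C(10,6) = C(10,5)/6, the Catalan number C_{5}.)

Final answer: C_{5} = 42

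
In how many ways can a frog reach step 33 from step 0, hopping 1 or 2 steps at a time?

Let f(n) be the number of climbs. Removing the last move (1 or 2 steps) gives f(n) = f(n-1) + f(n-2); base cases f(1)=1, f(2)=2.
Computing successive values: f(1)=1, f(2)=2, f(3)=3, f(4)=5, f(5)=8, f(6)=13, f(7)=21, f(8)=34, f(9)=55, f(10)=89, f(11)=144, f(12)=233, f(13)=377, f(14)=610, f(15)=987, f(16)=1597, f(17)=2584, f(18)=4181, f(19)=6765, f(20)=10946, f(21)=17711, f(22)=28657, f(23)=46368, f(24)=75025, f(25)=121393, f(26)=196418, f(27)=317811, f(28)=514229, f(29)=832040, f(30)=1346269, f(31)=2178309, f(32)=3524578, f(33)=5702887.

Final answer: 5702887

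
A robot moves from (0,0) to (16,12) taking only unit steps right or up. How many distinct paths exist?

Each path has 16 right steps and 12 up steps in some order (28 steps total).
Choose which 12 of the 28 steps are up: C(28,12).

Final answer: C(28,12) = 30421755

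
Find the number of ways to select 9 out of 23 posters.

C(23,9) = 23!/(9! x 14!).

Final answer: \binom{23}{9} = 817190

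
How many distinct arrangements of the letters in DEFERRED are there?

Letters (D:2, E:3, F:1, R:2). Total letters: 8.
Permutations = 8!/(3! x 2! x 2!).

Final answer: 1680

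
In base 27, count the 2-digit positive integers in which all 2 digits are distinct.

First digit: 26 (nonzero). Second: 26 (not first). Third: 25, etc.
Total: 26 x 26.

Final answer: 676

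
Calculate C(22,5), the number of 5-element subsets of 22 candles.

C(22,5) = 22!/(5! x (22-5)!).

Final answer: C(22,5) = 26334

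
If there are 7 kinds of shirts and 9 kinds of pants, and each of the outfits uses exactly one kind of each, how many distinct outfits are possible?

By the multiplication principle: 7 x 9.

Final answer: 63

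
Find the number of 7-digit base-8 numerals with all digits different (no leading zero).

The leading digit has 7 choices (anything but zero); the next has 7 (anything but the first), then 6, and so on, one fewer each time.
Total: 7 x 7 x 6 x 5 x 4 x 3 x 2.

Final answer: 35280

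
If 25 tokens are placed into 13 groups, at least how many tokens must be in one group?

By the pigeonhole principle: ceiling(25/13).

Final answer: 2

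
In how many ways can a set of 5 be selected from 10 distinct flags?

C(10,5) = 10!/(5! x (10-5)!).

Final answer: C(10,5) = 252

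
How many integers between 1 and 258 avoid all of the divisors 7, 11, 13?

|div by 7|=36, |div by 11|=23, |div by 13|=19.
|div by 7&11|=3, |div by 7&13|=2, |div by 11&13|=1, |div by all|=0.
By inclusion-exclusion, divisible by at least one: 36+23+19-3-2-1+0 = 72.
Not divisible by any: 258 - 72.

Final answer: 186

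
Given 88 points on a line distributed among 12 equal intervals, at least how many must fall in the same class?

By pigeonhole with 88 objects and 12 categories: ceiling(88/12).

Final answer: 8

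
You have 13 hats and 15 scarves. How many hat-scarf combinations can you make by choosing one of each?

By the multiplication principle: 13 x 15.

Final answer: 195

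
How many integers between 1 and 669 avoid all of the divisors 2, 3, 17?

|div by 2|=334, |div by 3|=223, |div by 17|=39.
|div by 2&3|=111, |div by 2&17|=19, |div by 3&17|=13, |div by all|=6.
By inclusion-exclusion, divisible by at least one: 334+223+39-111-19-13+6 = 459.
Not divisible by any: 669 - 459.

Final answer: 210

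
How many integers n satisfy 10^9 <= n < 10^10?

The leading digit cannot be 0 (9 options); the other 9 digits can be anything (10 options each).
Total: 9 x 10^9.

Final answer: 9000000000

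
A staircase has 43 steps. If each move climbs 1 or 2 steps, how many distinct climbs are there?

Let f(n) count the ways. The last step is size 1 or 2, so f(n) = f(n-1) + f(n-2) with f(1)=1, f(2)=2.
Iterating the recurrence: f(1)=1, f(2)=2, f(3)=3, f(4)=5, f(5)=8, f(6)=13, f(7)=21, f(8)=34, f(9)=55, f(10)=89, f(11)=144, f(12)=233, f(13)=377, f(14)=610, f(15)=987, f(16)=1597, f(17)=2584, f(18)=4181, f(19)=6765, f(20)=10946, f(21)=17711, f(22)=28657, f(23)=46368, f(24)=75025, f(25)=121393, f(26)=196418, f(27)=317811, f(28)=514229, f(29)=832040, f(30)=1346269, f(31)=2178309, f(32)=3524578, f(33)=5702887, f(34)=9227465, f(35)=14930352, f(36)=24157817, f(37)=39088169, f(38)=63245986, f(39)=102334155, f(40)=165580141, f(41)=267914296, f(42)=433494437, f(43)=701408733.

Final answer: 701408733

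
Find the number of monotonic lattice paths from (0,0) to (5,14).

Each path has 5 right steps and 14 up steps in some order (19 steps total).
Choose which 14 of the 19 steps are up: C(19,14).

Final answer: C(19,14) = 11628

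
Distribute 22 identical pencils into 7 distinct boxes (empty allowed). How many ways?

Stars and bars: C(n+k-1, k-1) = C(28,6).

Final answer: C(28,6) = 376740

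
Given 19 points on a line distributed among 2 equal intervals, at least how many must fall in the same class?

By pigeonhole with 19 objects and 2 categories: ceiling(19/2).

Final answer: 10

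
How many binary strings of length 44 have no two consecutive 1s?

Let a(n) count valid strings. If the last bit is 0 the prefix is any valid string of length n-1; if it is 1 the string must end in 01 with a valid prefix of length n-2. So a(n) = a(n-1) + a(n-2), a(1)=2, a(2)=3.
Computing successive values: a(1)=2, a(2)=3, a(3)=5, a(4)=8, a(5)=13, a(6)=21, a(7)=34, a(8)=55, a(9)=89, a(10)=144, a(11)=233, a(12)=377, a(13)=610, a(14)=987, a(15)=1597, a(16)=2584, a(17)=4181, a(18)=6765, a(19)=10946, a(20)=17711, a(21)=28657, a(22)=46368, a(23)=75025, a(24)=121393, a(25)=196418, a(26)=317811, a(27)=514229, a(28)=832040, a(29)=1346269, a(30)=2178309, a(31)=3524578, a(32)=5702887, a(33)=9227465, a(34)=14930352, a(35)=24157817, a(36)=39088169, a(37)=63245986, a(38)=102334155, a(39)=165580141, a(40)=267914296, a(41)=433494437, a(42)=701408733, a(43)=1134903170, a(44)=1836311903.

Final answer: 1836311903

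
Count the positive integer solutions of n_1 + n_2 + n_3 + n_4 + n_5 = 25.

Substitute n'_i = n_i - 1 (so n'_i >= 0). Then sum n'_i = 25 - 5 = 20.
Stars and bars: C(20+5-1, 5-1) = C(24,4).

Final answer: C(24,4) = 10626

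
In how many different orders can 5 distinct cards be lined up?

The number of ways to arrange 5 distinct objects is 5!.

Final answer: 5! = 120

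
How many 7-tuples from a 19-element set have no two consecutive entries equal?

Let g(n) count such strings. g(1) = 19, and each valid string of length n-1 extends in 18 ways (any symbol but the last), so g(n) = 18 g(n-1).
Total: g(7) = 19 x 18^6.

Final answer: 19 x 18^{6} = 646232256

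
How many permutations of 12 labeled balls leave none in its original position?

D(n) = (n-1)(D(n-1) + D(n-2)), D(0)=1, D(1)=0.
D(2) = 1 x (0 + 1) = 1
D(3) = 2 x (1 + 0) = 2
D(4) = 3 x (2 + 1) = 9
D(5) = 4 x (9 + 2) = 44
D(6) = 5 x (44 + 9) = 265
D(7) = 6 x (265 + 44) = 1854
D(8) = 7 x (1854 + 265) = 14833
D(9) = 8 x (14833 + 1854) = 133496
D(10) = 9 x (133496 + 14833) = 1334961
D(11) = 10 x (1334961 + 133496) = 14684570
D(12) = 11 x (D(11) + D(10)) = 11 x (14684570 + 1334961)

Final answer: D(12) = 176214841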